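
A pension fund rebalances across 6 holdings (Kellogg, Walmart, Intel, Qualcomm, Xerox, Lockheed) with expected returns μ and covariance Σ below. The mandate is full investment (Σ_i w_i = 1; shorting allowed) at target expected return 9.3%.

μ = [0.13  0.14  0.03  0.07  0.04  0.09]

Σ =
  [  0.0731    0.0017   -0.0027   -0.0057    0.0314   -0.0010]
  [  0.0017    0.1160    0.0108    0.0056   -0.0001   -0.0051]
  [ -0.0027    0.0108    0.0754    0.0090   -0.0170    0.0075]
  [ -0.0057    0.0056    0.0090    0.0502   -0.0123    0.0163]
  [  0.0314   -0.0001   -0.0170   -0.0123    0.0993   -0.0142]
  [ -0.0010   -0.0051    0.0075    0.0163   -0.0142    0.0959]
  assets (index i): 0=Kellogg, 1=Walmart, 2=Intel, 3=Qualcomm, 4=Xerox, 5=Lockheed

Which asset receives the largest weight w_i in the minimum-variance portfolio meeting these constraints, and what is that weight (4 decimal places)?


x=Σ⁻¹μ = [1.8115  1.1488  0.0975  1.2162  0.1159  0.8213]
y=Σ⁻¹𝟙 = [10.1586  6.8219  12.4175  18.3378  12.5007  8.6593]
a=μᵀx=0.562940  b=𝟙ᵀx=5.211215  c=𝟙ᵀy=68.895692  D=ac−b²=11.627414
λ₁=(c·0.093−b)/D = (68.895692·0.093−5.211215)/11.627414 = 0.102868
λ₂=(a−b·0.093)/D = (0.562940−5.211215·0.093)/11.627414 = 0.006734
w* = 0.102868·x + 0.006734·y:
  w_0 = 0.102868·1.8115 + 0.006734·10.1586 = 0.2548  (Kellogg)
  w_1 = 0.102868·1.1488 + 0.006734·6.8219 = 0.1641  (Walmart)
  w_2 = 0.102868·0.0975 + 0.006734·12.4175 = 0.0936  (Intel)
  w_3 = 0.102868·1.2162 + 0.006734·18.3378 = 0.2486  (Qualcomm)
  w_4 = 0.102868·0.1159 + 0.006734·12.5007 = 0.0961  (Xerox)
  w_5 = 0.102868·0.8213 + 0.006734·8.6593 = 0.1428  (Lockheed)
Σw_i=1.0000  μᵀw=0.0930
σ²=wᵀΣw=λ₁·μ_p+λ₂ = 0.102868·0.093 + 0.006734 = 0.016301 ≈ 0.0163

Kellogg (0.2548)


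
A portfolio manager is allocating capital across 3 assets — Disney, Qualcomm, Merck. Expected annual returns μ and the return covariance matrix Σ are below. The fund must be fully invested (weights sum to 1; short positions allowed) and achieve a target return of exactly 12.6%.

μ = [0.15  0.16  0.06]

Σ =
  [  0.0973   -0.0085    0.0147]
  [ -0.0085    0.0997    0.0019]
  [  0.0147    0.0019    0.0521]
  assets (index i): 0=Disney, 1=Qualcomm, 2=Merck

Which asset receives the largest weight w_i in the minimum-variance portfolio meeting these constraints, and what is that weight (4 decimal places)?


g=Σ⁻¹μ = [1.5962  1.7287  0.6382]
h=Σ⁻¹𝟙 = [8.7210  10.4620  16.3517]
a=μᵀg=0.554325  b=𝟙ᵀg=3.963176  c=𝟙ᵀh=35.534719  D=ac−b²=3.991005
λ₁=(c·0.126−b)/D = (35.534719·0.126−3.963176)/3.991005 = 0.128839
λ₂=(a−b·0.126)/D = (0.554325−3.963176·0.126)/3.991005 = 0.013772
w* = 0.128839·g + 0.013772·h:
  w_0 = 0.128839·1.5962 + 0.013772·8.7210 = 0.3258  (Disney)
  w_1 = 0.128839·1.7287 + 0.013772·10.4620 = 0.3668  (Qualcomm)
  w_2 = 0.128839·0.6382 + 0.013772·16.3517 = 0.3074  (Merck)
Σw_i=1.0000  μᵀw=0.1260
σ²=wᵀΣw=λ₁·μ_p+λ₂ = 0.128839·0.126 + 0.013772 = 0.030006 ≈ 0.0300

Qualcomm (0.3668)


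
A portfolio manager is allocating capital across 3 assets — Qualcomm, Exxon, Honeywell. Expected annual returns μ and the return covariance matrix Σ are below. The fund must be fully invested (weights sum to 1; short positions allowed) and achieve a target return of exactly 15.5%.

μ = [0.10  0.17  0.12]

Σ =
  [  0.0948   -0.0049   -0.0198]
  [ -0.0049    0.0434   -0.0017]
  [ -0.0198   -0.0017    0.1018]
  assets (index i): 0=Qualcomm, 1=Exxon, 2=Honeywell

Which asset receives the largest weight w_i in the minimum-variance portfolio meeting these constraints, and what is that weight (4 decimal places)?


Exxon (0.7434)

g=Σ⁻¹μ = [1.5953  4.1582  1.5585]
h=Σ⁻¹𝟙 = [14.5831  25.2003  13.0804]
a=μᵀg=1.053446  b=𝟙ᵀg=7.312007  c=𝟙ᵀh=52.863771  D=ac−b²=2.223659
λ₁=(c·0.155−b)/D = (52.863771·0.155−7.312007)/2.223659 = 0.396588
λ₂=(a−b·0.155)/D = (1.053446−7.312007·0.155)/2.223659 = -0.035939
w* = 0.396588·g + -0.035939·h:
  w_0 = 0.396588·1.5953 + -0.035939·14.5831 = 0.1086  (Qualcomm)
  w_1 = 0.396588·4.1582 + -0.035939·25.2003 = 0.7434  (Exxon)
  w_2 = 0.396588·1.5585 + -0.035939·13.0804 = 0.1480  (Honeywell)
Σw_i=1.0000  μᵀw=0.1550
σ²=wᵀΣw=λ₁·μ_p+λ₂ = 0.396588·0.155 + -0.035939 = 0.025532 ≈ 0.0255


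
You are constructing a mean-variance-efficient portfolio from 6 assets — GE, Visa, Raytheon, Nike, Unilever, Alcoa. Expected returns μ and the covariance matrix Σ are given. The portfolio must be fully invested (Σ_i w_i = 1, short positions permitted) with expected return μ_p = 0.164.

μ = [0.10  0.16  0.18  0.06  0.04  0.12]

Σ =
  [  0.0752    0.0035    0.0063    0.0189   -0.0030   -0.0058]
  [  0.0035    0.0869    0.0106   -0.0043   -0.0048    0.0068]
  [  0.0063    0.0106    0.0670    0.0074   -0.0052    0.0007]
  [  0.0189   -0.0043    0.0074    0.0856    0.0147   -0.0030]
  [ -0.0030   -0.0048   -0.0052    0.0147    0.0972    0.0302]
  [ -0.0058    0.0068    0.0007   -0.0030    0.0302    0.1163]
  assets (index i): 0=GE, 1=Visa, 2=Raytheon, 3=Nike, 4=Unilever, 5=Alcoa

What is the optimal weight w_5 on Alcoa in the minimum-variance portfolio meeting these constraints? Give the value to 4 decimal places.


0.1663

u=Σ⁻¹μ = [1.0691  1.4751  2.3324  0.3159  0.3109  0.9123]
v=Σ⁻¹𝟙 = [10.7761  9.9398  12.1135  7.4993  8.6260  6.4353]
a=μᵀu=0.903611  b=𝟙ᵀu=6.415642  c=𝟙ᵀv=55.389959  D=ac−b²=8.890496
λ₁=(c·0.164−b)/D = (55.389959·0.164−6.415642)/8.890496 = 0.300131
λ₂=(a−b·0.164)/D = (0.903611−6.415642·0.164)/8.890496 = -0.016709
w* = 0.300131·u + -0.016709·v:
  w_0 = 0.300131·1.0691 + -0.016709·10.7761 = 0.1408  (GE)
  w_1 = 0.300131·1.4751 + -0.016709·9.9398 = 0.2766  (Visa)
  w_2 = 0.300131·2.3324 + -0.016709·12.1135 = 0.4976  (Raytheon)
  w_3 = 0.300131·0.3159 + -0.016709·7.4993 = -0.0305  (Nike)
  w_4 = 0.300131·0.3109 + -0.016709·8.6260 = -0.0508  (Unilever)
  w_5 = 0.300131·0.9123 + -0.016709·6.4353 = 0.1663  (Alcoa)
Σw_i=1.0000  μᵀw=0.1640
σ²=wᵀΣw=λ₁·μ_p+λ₂ = 0.300131·0.164 + -0.016709 = 0.032512 ≈ 0.0325


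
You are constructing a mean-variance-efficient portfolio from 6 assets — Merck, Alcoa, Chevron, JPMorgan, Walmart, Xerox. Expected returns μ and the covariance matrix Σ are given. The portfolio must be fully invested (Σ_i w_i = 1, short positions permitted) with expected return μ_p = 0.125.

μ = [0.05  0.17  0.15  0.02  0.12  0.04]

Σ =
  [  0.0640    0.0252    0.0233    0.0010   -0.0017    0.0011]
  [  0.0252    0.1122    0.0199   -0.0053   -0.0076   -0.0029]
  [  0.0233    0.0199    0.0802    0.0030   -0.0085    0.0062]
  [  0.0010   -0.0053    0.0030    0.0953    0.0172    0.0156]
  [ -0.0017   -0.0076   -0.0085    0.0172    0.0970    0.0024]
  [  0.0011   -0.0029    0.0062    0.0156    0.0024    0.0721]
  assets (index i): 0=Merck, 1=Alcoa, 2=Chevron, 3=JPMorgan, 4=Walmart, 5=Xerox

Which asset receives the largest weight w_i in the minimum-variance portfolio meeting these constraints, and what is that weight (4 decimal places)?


Chevron (0.2960)

x=Σ⁻¹μ = [-0.3757  1.3949  1.7627  -0.1070  1.5024  0.4382]
y=Σ⁻¹𝟙 = [10.1629  6.5498  7.8295  6.7813  10.1997  11.4980]
a=μᵀx=0.678438  b=𝟙ᵀx=4.615558  c=𝟙ᵀy=53.021285  D=ac−b²=14.668286
λ₁=(c·0.125−b)/D = (53.021285·0.125−4.615558)/14.668286 = 0.137174
λ₂=(a−b·0.125)/D = (0.678438−4.615558·0.125)/14.668286 = 0.006919
w* = 0.137174·x + 0.006919·y:
  w_0 = 0.137174·-0.3757 + 0.006919·10.1629 = 0.0188  (Merck)
  w_1 = 0.137174·1.3949 + 0.006919·6.5498 = 0.2367  (Alcoa)
  w_2 = 0.137174·1.7627 + 0.006919·7.8295 = 0.2960  (Chevron)
  w_3 = 0.137174·-0.1070 + 0.006919·6.7813 = 0.0322  (JPMorgan)
  w_4 = 0.137174·1.5024 + 0.006919·10.1997 = 0.2767  (Walmart)
  w_5 = 0.137174·0.4382 + 0.006919·11.4980 = 0.1397  (Xerox)
Σw_i=1.0000  μᵀw=0.1250
σ²=wᵀΣw=λ₁·μ_p+λ₂ = 0.137174·0.125 + 0.006919 = 0.024066 ≈ 0.0241


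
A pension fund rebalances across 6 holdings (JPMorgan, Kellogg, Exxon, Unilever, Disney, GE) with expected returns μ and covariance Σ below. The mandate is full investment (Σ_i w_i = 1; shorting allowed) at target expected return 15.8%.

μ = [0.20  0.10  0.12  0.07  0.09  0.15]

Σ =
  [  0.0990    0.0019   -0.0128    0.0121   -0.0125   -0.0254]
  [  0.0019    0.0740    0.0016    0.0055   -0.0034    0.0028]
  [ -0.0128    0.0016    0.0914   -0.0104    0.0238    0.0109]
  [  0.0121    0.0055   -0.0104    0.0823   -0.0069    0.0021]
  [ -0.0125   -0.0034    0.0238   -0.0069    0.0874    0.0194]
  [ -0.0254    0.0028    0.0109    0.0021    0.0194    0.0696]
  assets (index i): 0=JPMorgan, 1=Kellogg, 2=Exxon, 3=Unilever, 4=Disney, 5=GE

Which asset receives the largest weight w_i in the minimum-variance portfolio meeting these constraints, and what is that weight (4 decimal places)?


g=Σ⁻¹μ = [2.8914  1.1333  1.2746  0.4863  0.5583  2.7949]
h=Σ⁻¹𝟙 = [14.7867  11.9581  9.9451  10.7953  8.8512  14.9327]
a=μᵀg=1.348077  b=𝟙ᵀg=9.138747  c=𝟙ᵀh=71.269113  D=ac−b²=12.559555
λ₁=(c·0.158−b)/D = (71.269113·0.158−9.138747)/12.559555 = 0.168937
λ₂=(a−b·0.158)/D = (1.348077−9.138747·0.158)/12.559555 = -0.007631
w* = 0.168937·g + -0.007631·h:
  w_0 = 0.168937·2.8914 + -0.007631·14.7867 = 0.3756  (JPMorgan)
  w_1 = 0.168937·1.1333 + -0.007631·11.9581 = 0.1002  (Kellogg)
  w_2 = 0.168937·1.2746 + -0.007631·9.9451 = 0.1394  (Exxon)
  w_3 = 0.168937·0.4863 + -0.007631·10.7953 = -0.0002  (Unilever)
  w_4 = 0.168937·0.5583 + -0.007631·8.8512 = 0.0268  (Disney)
  w_5 = 0.168937·2.7949 + -0.007631·14.9327 = 0.3582  (GE)
Σw_i=1.0000  μᵀw=0.1580
σ²=wᵀΣw=λ₁·μ_p+λ₂ = 0.168937·0.158 + -0.007631 = 0.019061 ≈ 0.0191

JPMorgan (0.3756)


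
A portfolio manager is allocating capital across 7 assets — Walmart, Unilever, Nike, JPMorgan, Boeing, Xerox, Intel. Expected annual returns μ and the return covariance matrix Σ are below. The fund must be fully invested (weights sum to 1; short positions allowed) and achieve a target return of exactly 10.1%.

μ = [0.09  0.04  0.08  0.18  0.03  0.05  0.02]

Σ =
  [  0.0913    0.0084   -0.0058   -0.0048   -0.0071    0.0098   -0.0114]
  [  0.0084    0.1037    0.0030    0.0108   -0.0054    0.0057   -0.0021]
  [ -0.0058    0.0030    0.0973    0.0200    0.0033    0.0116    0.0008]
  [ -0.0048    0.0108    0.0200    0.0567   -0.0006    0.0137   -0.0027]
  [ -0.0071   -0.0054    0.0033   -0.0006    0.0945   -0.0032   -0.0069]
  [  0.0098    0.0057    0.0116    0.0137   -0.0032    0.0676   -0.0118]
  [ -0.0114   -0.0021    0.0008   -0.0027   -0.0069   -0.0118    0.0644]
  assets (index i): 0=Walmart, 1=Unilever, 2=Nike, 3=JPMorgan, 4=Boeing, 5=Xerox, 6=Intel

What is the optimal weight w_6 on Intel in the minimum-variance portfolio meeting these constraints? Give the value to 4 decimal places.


0.1751

p=Σ⁻¹μ = [1.2996  -0.0251  0.2085  3.2537  0.4804  0.0077  0.7265]
q=Σ⁻¹𝟙 = [13.8614  7.4264  5.9075  13.3858  14.0184  13.0398  22.6029]
a=μᵀp=0.747628  b=𝟙ᵀp=5.951224  c=𝟙ᵀq=90.242194  D=ac−b²=32.050539
λ₁=(c·0.101−b)/D = (90.242194·0.101−5.951224)/32.050539 = 0.098695
λ₂=(a−b·0.101)/D = (0.747628−5.951224·0.101)/32.050539 = 0.004573
w* = 0.098695·p + 0.004573·q:
  w_0 = 0.098695·1.2996 + 0.004573·13.8614 = 0.1916  (Walmart)
  w_1 = 0.098695·-0.0251 + 0.004573·7.4264 = 0.0315  (Unilever)
  w_2 = 0.098695·0.2085 + 0.004573·5.9075 = 0.0476  (Nike)
  w_3 = 0.098695·3.2537 + 0.004573·13.3858 = 0.3823  (JPMorgan)
  w_4 = 0.098695·0.4804 + 0.004573·14.0184 = 0.1115  (Boeing)
  w_5 = 0.098695·0.0077 + 0.004573·13.0398 = 0.0604  (Xerox)
  w_6 = 0.098695·0.7265 + 0.004573·22.6029 = 0.1751  (Intel)
Σw_i=1.0000  μᵀw=0.1010
σ²=wᵀΣw=λ₁·μ_p+λ₂ = 0.098695·0.101 + 0.004573 = 0.014541 ≈ 0.0145


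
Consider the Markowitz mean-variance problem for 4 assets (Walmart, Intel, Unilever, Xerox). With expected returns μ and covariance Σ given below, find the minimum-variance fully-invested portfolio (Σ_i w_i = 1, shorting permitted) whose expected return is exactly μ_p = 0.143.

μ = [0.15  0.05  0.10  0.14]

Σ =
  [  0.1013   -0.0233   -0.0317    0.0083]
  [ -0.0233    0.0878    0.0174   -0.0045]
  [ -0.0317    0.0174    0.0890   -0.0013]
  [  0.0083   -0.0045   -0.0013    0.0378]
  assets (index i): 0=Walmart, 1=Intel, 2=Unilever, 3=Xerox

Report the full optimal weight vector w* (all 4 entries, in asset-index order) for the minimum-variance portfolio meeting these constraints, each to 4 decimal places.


0.2864  -0.0972  0.2154  0.5954

u=Σ⁻¹μ = [1.9383  0.9269  1.6831  3.4463]
v=Σ⁻¹𝟙 = [15.5226  13.9455  14.4065  25.2023]
a=μᵀu=0.987883  b=𝟙ᵀu=7.994626  c=𝟙ᵀv=69.076805  D=ac−b²=4.325765
λ₁=(c·0.143−b)/D = (69.076805·0.143−7.994626)/4.325765 = 0.435381
λ₂=(a−b·0.143)/D = (0.987883−7.994626·0.143)/4.325765 = -0.035912
w* = 0.435381·u + -0.035912·v:
  w_0 = 0.435381·1.9383 + -0.035912·15.5226 = 0.2864  (Walmart)
  w_1 = 0.435381·0.9269 + -0.035912·13.9455 = -0.0972  (Intel)
  w_2 = 0.435381·1.6831 + -0.035912·14.4065 = 0.2154  (Unilever)
  w_3 = 0.435381·3.4463 + -0.035912·25.2023 = 0.5954  (Xerox)
Σw_i=1.0000  μᵀw=0.1430
σ²=wᵀΣw=λ₁·μ_p+λ₂ = 0.435381·0.143 + -0.035912 = 0.026347 ≈ 0.0263


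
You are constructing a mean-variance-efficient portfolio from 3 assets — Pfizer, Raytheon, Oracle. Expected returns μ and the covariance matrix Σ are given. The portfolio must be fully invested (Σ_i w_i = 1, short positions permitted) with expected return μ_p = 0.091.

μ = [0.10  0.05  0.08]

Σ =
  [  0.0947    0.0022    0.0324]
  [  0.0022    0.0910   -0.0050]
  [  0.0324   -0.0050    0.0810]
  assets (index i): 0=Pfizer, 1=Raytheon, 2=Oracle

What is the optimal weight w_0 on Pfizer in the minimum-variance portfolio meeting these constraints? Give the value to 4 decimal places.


u=Σ⁻¹μ = [0.8027  0.5686  0.7017]
v=Σ⁻¹𝟙 = [6.7549  11.3942  10.3471]
a=μᵀu=0.164833  b=𝟙ᵀu=2.072966  c=𝟙ᵀv=28.496184  D=ac−b²=0.399928
λ₁=(c·0.091−b)/D = (28.496184·0.091−2.072966)/0.399928 = 1.300703
λ₂=(a−b·0.091)/D = (0.164833−2.072966·0.091)/0.399928 = -0.059528
w* = 1.300703·u + -0.059528·v:
  w_0 = 1.300703·0.8027 + -0.059528·6.7549 = 0.6420  (Pfizer)
  w_1 = 1.300703·0.5686 + -0.059528·11.3942 = 0.0613  (Raytheon)
  w_2 = 1.300703·0.7017 + -0.059528·10.3471 = 0.2967  (Oracle)
Σw_i=1.0000  μᵀw=0.0910
σ²=wᵀΣw=λ₁·μ_p+λ₂ = 1.300703·0.091 + -0.059528 = 0.058836 ≈ 0.0588

0.6420


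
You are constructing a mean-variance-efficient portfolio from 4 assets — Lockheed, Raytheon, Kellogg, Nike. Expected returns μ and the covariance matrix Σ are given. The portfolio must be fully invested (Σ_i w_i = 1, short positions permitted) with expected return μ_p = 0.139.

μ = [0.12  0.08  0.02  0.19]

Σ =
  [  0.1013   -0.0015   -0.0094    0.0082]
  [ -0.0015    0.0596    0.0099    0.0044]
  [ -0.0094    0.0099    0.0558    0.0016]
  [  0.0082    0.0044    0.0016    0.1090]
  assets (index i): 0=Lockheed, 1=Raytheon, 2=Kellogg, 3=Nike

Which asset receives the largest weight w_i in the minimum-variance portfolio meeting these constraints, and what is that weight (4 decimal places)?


g=Σ⁻¹μ = [1.0986  1.2041  0.2838  1.6077]
h=Σ⁻¹𝟙 = [11.0544  13.6522  17.1450  7.5399]
a=μᵀg=0.539301  b=𝟙ᵀg=4.194193  c=𝟙ᵀh=49.391549  D=ac−b²=9.045674
λ₁=(c·0.139−b)/D = (49.391549·0.139−4.194193)/9.045674 = 0.295305
λ₂=(a−b·0.139)/D = (0.539301−4.194193·0.139)/9.045674 = -0.004830
w* = 0.295305·g + -0.004830·h:
  w_0 = 0.295305·1.0986 + -0.004830·11.0544 = 0.2710  (Lockheed)
  w_1 = 0.295305·1.2041 + -0.004830·13.6522 = 0.2896  (Raytheon)
  w_2 = 0.295305·0.2838 + -0.004830·17.1450 = 0.0010  (Kellogg)
  w_3 = 0.295305·1.6077 + -0.004830·7.5399 = 0.4383  (Nike)
Σw_i=1.0000  μᵀw=0.1390
σ²=wᵀΣw=λ₁·μ_p+λ₂ = 0.295305·0.139 + -0.004830 = 0.036217 ≈ 0.0362

Nike (0.4383)


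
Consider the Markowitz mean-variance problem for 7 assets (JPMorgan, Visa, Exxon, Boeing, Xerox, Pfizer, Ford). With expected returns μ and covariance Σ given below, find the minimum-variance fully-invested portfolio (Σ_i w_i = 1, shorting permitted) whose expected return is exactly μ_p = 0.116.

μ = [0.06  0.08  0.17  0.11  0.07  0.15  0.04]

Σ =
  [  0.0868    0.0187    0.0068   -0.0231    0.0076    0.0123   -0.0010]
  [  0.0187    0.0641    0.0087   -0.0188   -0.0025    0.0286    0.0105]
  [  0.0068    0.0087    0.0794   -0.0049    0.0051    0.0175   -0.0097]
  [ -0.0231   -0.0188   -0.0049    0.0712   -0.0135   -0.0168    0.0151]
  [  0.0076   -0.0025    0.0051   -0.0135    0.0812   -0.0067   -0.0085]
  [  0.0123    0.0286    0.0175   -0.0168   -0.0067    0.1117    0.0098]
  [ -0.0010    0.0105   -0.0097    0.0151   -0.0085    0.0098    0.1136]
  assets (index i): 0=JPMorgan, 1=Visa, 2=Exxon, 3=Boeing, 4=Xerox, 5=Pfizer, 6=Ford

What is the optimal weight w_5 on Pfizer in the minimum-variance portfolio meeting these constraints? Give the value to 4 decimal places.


u=Σ⁻¹μ = [0.7598  1.0959  1.7875  2.7128  1.2652  1.1788  0.0425]
v=Σ⁻¹𝟙 = [12.1337  15.2053  9.6497  26.1967  16.5231  6.6593  5.5079]
a=μᵀu=1.002610  b=𝟙ᵀu=8.842362  c=𝟙ᵀv=91.875702  D=ac−b²=13.928150
λ₁=(c·0.116−b)/D = (91.875702·0.116−8.842362)/13.928150 = 0.130327
λ₂=(a−b·0.116)/D = (1.002610−8.842362·0.116)/13.928150 = -0.001659
w* = 0.130327·u + -0.001659·v:
  w_0 = 0.130327·0.7598 + -0.001659·12.1337 = 0.0789  (JPMorgan)
  w_1 = 0.130327·1.0959 + -0.001659·15.2053 = 0.1176  (Visa)
  w_2 = 0.130327·1.7875 + -0.001659·9.6497 = 0.2169  (Exxon)
  w_3 = 0.130327·2.7128 + -0.001659·26.1967 = 0.3101  (Boeing)
  w_4 = 0.130327·1.2652 + -0.001659·16.5231 = 0.1375  (Xerox)
  w_5 = 0.130327·1.1788 + -0.001659·6.6593 = 0.1426  (Pfizer)
  w_6 = 0.130327·0.0425 + -0.001659·5.5079 = -0.0036  (Ford)
Σw_i=1.0000  μᵀw=0.1160
σ²=wᵀΣw=λ₁·μ_p+λ₂ = 0.130327·0.116 + -0.001659 = 0.013459 ≈ 0.0135

0.1426


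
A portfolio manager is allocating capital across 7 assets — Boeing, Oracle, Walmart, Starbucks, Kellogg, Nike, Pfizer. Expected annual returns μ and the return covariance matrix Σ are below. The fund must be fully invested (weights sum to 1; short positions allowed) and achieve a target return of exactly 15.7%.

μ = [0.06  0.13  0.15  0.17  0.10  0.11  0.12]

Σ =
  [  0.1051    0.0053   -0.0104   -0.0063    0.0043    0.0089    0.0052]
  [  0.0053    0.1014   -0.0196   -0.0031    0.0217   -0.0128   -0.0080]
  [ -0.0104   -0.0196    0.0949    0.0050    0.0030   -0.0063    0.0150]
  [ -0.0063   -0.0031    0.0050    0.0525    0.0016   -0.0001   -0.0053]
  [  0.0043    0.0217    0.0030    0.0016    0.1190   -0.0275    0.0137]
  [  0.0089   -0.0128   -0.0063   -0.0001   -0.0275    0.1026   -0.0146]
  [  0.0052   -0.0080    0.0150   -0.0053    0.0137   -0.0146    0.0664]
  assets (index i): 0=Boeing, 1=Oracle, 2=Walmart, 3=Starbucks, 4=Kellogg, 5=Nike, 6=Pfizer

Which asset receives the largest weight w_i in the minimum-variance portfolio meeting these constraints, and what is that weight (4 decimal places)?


u=Σ⁻¹μ = [0.5543  1.9606  1.6195  3.4753  0.5448  1.8308  2.2017]
v=Σ⁻¹𝟙 = [8.7559  14.2090  11.3997  21.4305  6.5549  15.7024  17.3220]
a=μᵀu=1.641938  b=𝟙ᵀu=12.187060  c=𝟙ᵀv=95.374438  D=ac−b²=8.074460
λ₁=(c·0.157−b)/D = (95.374438·0.157−12.187060)/8.074460 = 0.345129
λ₂=(a−b·0.157)/D = (1.641938−12.187060·0.157)/8.074460 = -0.033616
w* = 0.345129·u + -0.033616·v:
  w_0 = 0.345129·0.5543 + -0.033616·8.7559 = -0.1030  (Boeing)
  w_1 = 0.345129·1.9606 + -0.033616·14.2090 = 0.1990  (Oracle)
  w_2 = 0.345129·1.6195 + -0.033616·11.3997 = 0.1757  (Walmart)
  w_3 = 0.345129·3.4753 + -0.033616·21.4305 = 0.4790  (Starbucks)
  w_4 = 0.345129·0.5448 + -0.033616·6.5549 = -0.0323  (Kellogg)
  w_5 = 0.345129·1.8308 + -0.033616·15.7024 = 0.1040  (Nike)
  w_6 = 0.345129·2.2017 + -0.033616·17.3220 = 0.1776  (Pfizer)
Σw_i=1.0000  μᵀw=0.1570
σ²=wᵀΣw=λ₁·μ_p+λ₂ = 0.345129·0.157 + -0.033616 = 0.020569 ≈ 0.0206

Starbucks (0.4790)


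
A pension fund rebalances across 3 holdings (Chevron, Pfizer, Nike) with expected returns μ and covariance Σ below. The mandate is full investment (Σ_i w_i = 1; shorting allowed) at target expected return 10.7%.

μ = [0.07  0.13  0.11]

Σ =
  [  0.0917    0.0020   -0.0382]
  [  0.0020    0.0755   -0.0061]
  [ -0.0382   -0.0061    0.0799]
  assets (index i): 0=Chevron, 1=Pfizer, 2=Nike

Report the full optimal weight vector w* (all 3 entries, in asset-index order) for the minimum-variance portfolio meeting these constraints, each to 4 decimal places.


0.2525  0.3549  0.3926

g=Σ⁻¹μ = [1.6926  1.8651  2.3284]
h=Σ⁻¹𝟙 = [20.3096  14.5928  23.3397]
a=μᵀg=0.617069  b=𝟙ᵀg=5.886099  c=𝟙ᵀh=58.242081  D=ac−b²=1.293220
λ₁=(c·0.107−b)/D = (58.242081·0.107−5.886099)/1.293220 = 0.267397
λ₂=(a−b·0.107)/D = (0.617069−5.886099·0.107)/1.293220 = -0.009854
w* = 0.267397·g + -0.009854·h:
  w_0 = 0.267397·1.6926 + -0.009854·20.3096 = 0.2525  (Chevron)
  w_1 = 0.267397·1.8651 + -0.009854·14.5928 = 0.3549  (Pfizer)
  w_2 = 0.267397·2.3284 + -0.009854·23.3397 = 0.3926  (Nike)
Σw_i=1.0000  μᵀw=0.1070
σ²=wᵀΣw=λ₁·μ_p+λ₂ = 0.267397·0.107 + -0.009854 = 0.018757 ≈ 0.0188


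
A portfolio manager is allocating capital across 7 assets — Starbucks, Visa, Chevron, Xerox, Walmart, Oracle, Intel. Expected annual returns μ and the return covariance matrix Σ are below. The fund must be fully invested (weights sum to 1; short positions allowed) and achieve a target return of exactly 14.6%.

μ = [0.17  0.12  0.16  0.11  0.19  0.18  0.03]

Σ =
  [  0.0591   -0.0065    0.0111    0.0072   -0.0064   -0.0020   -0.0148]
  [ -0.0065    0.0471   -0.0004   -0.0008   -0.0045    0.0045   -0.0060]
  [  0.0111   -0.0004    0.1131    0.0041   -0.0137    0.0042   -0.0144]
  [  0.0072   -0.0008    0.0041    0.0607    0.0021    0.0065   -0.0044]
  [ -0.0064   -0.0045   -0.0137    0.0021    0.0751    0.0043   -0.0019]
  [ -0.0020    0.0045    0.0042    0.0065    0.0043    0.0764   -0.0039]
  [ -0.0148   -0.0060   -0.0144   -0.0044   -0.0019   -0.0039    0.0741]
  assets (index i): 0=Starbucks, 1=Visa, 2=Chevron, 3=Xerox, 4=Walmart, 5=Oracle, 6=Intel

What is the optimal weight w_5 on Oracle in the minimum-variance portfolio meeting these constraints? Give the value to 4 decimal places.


0.1216

u=Σ⁻¹μ = [3.7416  3.4724  1.5936  1.1262  3.2530  1.9849  1.9978]
v=Σ⁻¹𝟙 = [25.0358  28.9616  11.0628  13.1591  18.8602  10.5158  24.8090]
a=μᵀu=2.466916  b=𝟙ᵀu=17.169575  c=𝟙ᵀv=132.404286  D=ac−b²=31.835936
λ₁=(c·0.146−b)/D = (132.404286·0.146−17.169575)/31.835936 = 0.067893
λ₂=(a−b·0.146)/D = (2.466916−17.169575·0.146)/31.835936 = -0.001251
w* = 0.067893·u + -0.001251·v:
  w_0 = 0.067893·3.7416 + -0.001251·25.0358 = 0.2227  (Starbucks)
  w_1 = 0.067893·3.4724 + -0.001251·28.9616 = 0.1995  (Visa)
  w_2 = 0.067893·1.5936 + -0.001251·11.0628 = 0.0944  (Chevron)
  w_3 = 0.067893·1.1262 + -0.001251·13.1591 = 0.0600  (Xerox)
  w_4 = 0.067893·3.2530 + -0.001251·18.8602 = 0.1973  (Walmart)
  w_5 = 0.067893·1.9849 + -0.001251·10.5158 = 0.1216  (Oracle)
  w_6 = 0.067893·1.9978 + -0.001251·24.8090 = 0.1046  (Intel)
Σw_i=1.0000  μᵀw=0.1460
σ²=wᵀΣw=λ₁·μ_p+λ₂ = 0.067893·0.146 + -0.001251 = 0.008661 ≈ 0.0087


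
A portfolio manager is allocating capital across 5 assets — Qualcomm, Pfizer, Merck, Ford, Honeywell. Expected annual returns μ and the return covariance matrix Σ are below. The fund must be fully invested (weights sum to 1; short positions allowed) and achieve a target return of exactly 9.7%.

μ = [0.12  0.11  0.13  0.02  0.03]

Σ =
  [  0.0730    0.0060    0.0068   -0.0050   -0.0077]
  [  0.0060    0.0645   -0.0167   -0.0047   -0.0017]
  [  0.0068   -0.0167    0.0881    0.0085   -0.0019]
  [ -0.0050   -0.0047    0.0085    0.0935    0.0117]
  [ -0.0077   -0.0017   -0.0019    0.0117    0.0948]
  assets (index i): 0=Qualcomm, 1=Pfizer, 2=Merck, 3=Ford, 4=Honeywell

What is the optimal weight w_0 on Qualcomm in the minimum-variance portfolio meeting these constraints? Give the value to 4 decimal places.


u=Σ⁻¹μ = [1.3737  2.0567  1.7532  0.1714  0.4789]
v=Σ⁻¹𝟙 = [12.7533  18.7386  13.2152  9.7434  10.9828]
a=μᵀu=0.636797  b=𝟙ᵀu=5.833968  c=𝟙ᵀv=65.433280  D=ac−b²=7.632512
λ₁=(c·0.097−b)/D = (65.433280·0.097−5.833968)/7.632512 = 0.067220
λ₂=(a−b·0.097)/D = (0.636797−5.833968·0.097)/7.632512 = 0.009289
w* = 0.067220·u + 0.009289·v:
  w_0 = 0.067220·1.3737 + 0.009289·12.7533 = 0.2108  (Qualcomm)
  w_1 = 0.067220·2.0567 + 0.009289·18.7386 = 0.3123  (Pfizer)
  w_2 = 0.067220·1.7532 + 0.009289·13.2152 = 0.2406  (Merck)
  w_3 = 0.067220·0.1714 + 0.009289·9.7434 = 0.1020  (Ford)
  w_4 = 0.067220·0.4789 + 0.009289·10.9828 = 0.1342  (Honeywell)
Σw_i=1.0000  μᵀw=0.0970
σ²=wᵀΣw=λ₁·μ_p+λ₂ = 0.067220·0.097 + 0.009289 = 0.015810 ≈ 0.0158

0.2108


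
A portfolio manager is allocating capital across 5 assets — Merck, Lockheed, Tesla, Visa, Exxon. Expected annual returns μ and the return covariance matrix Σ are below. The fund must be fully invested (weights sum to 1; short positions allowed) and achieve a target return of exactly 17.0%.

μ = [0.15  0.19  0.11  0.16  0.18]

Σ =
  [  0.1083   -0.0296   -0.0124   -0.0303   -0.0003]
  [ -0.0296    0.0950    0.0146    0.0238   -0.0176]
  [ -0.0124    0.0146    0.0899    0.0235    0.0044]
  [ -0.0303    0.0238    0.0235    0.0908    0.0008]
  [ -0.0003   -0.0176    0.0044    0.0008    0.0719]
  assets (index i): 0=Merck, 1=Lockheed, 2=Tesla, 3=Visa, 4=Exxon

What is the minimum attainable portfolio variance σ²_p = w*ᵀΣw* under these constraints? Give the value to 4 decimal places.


p=Σ⁻¹μ = [2.7418  2.9264  0.5137  1.7491  3.1804]
q=Σ⁻¹𝟙 = [17.3005  15.2725  7.3879  10.7201  17.1475]
a=μᵀp=1.876101  b=𝟙ᵀp=11.111274  c=𝟙ᵀq=67.828446  D=ac−b²=3.792628
λ₁=(c·0.170−b)/D = (67.828446·0.170−11.111274)/3.792628 = 0.110626
λ₂=(a−b·0.170)/D = (1.876101−11.111274·0.170)/3.792628 = -0.003379
w* = 0.110626·p + -0.003379·q:
  w_0 = 0.110626·2.7418 + -0.003379·17.3005 = 0.2449  (Merck)
  w_1 = 0.110626·2.9264 + -0.003379·15.2725 = 0.2721  (Lockheed)
  w_2 = 0.110626·0.5137 + -0.003379·7.3879 = 0.0319  (Tesla)
  w_3 = 0.110626·1.7491 + -0.003379·10.7201 = 0.1573  (Visa)
  w_4 = 0.110626·3.1804 + -0.003379·17.1475 = 0.2939  (Exxon)
Σw_i=1.0000  μᵀw=0.1700
σ²=wᵀΣw=λ₁·μ_p+λ₂ = 0.110626·0.170 + -0.003379 = 0.015427 ≈ 0.0154

0.0154


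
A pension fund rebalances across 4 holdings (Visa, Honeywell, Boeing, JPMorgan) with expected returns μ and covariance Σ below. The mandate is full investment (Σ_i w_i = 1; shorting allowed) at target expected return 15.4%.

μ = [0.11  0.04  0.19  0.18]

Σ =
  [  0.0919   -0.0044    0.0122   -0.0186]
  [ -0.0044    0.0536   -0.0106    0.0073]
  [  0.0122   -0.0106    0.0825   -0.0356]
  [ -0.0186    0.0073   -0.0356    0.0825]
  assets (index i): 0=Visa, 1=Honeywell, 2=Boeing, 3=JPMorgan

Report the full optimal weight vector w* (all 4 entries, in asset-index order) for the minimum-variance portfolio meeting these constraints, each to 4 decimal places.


g=Σ⁻¹μ = [1.5605  1.1002  4.0120  4.1675]
h=Σ⁻¹𝟙 = [13.5495  21.1291  22.8242  23.1554]
a=μᵀg=1.728091  b=𝟙ᵀg=10.840184  c=𝟙ᵀh=80.658250  D=ac−b²=21.875173
λ₁=(c·0.154−b)/D = (80.658250·0.154−10.840184)/21.875173 = 0.072282
λ₂=(a−b·0.154)/D = (1.728091−10.840184·0.154)/21.875173 = 0.002684
w* = 0.072282·g + 0.002684·h:
  w_0 = 0.072282·1.5605 + 0.002684·13.5495 = 0.1492  (Visa)
  w_1 = 0.072282·1.1002 + 0.002684·21.1291 = 0.1362  (Honeywell)
  w_2 = 0.072282·4.0120 + 0.002684·22.8242 = 0.3512  (Boeing)
  w_3 = 0.072282·4.1675 + 0.002684·23.1554 = 0.3634  (JPMorgan)
Σw_i=1.0000  μᵀw=0.1540
σ²=wᵀΣw=λ₁·μ_p+λ₂ = 0.072282·0.154 + 0.002684 = 0.013815 ≈ 0.0138

0.1492  0.1362  0.3512  0.3634


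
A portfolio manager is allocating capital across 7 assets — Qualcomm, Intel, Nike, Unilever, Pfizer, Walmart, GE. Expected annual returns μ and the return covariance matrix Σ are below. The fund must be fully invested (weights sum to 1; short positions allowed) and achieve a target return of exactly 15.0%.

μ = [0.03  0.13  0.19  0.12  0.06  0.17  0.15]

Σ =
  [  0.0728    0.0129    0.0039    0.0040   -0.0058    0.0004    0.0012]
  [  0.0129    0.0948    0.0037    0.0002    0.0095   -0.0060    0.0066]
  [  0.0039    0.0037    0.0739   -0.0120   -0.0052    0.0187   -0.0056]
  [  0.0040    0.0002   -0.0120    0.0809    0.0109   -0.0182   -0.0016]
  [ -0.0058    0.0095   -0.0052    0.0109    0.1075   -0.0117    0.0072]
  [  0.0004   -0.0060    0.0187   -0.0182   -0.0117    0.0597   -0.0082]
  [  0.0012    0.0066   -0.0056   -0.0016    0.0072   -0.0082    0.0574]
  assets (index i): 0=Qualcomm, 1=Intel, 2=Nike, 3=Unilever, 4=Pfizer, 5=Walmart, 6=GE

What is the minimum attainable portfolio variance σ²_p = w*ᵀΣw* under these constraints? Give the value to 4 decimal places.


0.0111

p=Σ⁻¹μ = [-0.1139  1.2473  2.3121  2.6375  0.4605  3.5869  3.2259]
q=Σ⁻¹𝟙 = [11.0174  7.7424  11.6262  18.0581  9.1916  23.8939  20.1991]
a=μᵀp=2.035821  b=𝟙ᵀp=13.356310  c=𝟙ᵀq=101.728663  D=ac−b²=28.710287
λ₁=(c·0.150−b)/D = (101.728663·0.150−13.356310)/28.710287 = 0.066282
λ₂=(a−b·0.150)/D = (2.035821−13.356310·0.150)/28.710287 = 0.001128
w* = 0.066282·p + 0.001128·q:
  w_0 = 0.066282·-0.1139 + 0.001128·11.0174 = 0.0049  (Qualcomm)
  w_1 = 0.066282·1.2473 + 0.001128·7.7424 = 0.0914  (Intel)
  w_2 = 0.066282·2.3121 + 0.001128·11.6262 = 0.1664  (Nike)
  w_3 = 0.066282·2.6375 + 0.001128·18.0581 = 0.1952  (Unilever)
  w_4 = 0.066282·0.4605 + 0.001128·9.1916 = 0.0409  (Pfizer)
  w_5 = 0.066282·3.5869 + 0.001128·23.8939 = 0.2647  (Walmart)
  w_6 = 0.066282·3.2259 + 0.001128·20.1991 = 0.2366  (GE)
Σw_i=1.0000  μᵀw=0.1500
σ²=wᵀΣw=λ₁·μ_p+λ₂ = 0.066282·0.150 + 0.001128 = 0.011070 ≈ 0.0111


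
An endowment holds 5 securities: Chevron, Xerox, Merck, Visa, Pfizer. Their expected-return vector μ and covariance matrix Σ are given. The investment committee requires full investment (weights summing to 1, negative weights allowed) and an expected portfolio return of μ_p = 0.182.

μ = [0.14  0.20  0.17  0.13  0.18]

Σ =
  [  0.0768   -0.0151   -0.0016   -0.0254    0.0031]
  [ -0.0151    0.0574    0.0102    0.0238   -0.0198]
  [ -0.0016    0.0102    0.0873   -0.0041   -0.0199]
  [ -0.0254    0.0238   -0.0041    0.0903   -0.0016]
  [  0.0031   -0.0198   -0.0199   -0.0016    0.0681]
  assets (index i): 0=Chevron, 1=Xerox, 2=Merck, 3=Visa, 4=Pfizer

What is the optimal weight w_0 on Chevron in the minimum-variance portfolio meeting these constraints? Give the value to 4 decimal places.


0.1324

u=Σ⁻¹μ = [3.0560  4.9708  2.5552  1.1888  4.7239]
v=Σ⁻¹𝟙 = [20.9431  24.1235  15.3891  11.7579  25.5180]
a=μᵀu=2.861221  b=𝟙ᵀu=16.494662  c=𝟙ᵀv=97.731681  D=ac−b²=7.558074
λ₁=(c·0.182−b)/D = (97.731681·0.182−16.494662)/7.558074 = 0.171010
λ₂=(a−b·0.182)/D = (2.861221−16.494662·0.182)/7.558074 = -0.018630
w* = 0.171010·u + -0.018630·v:
  w_0 = 0.171010·3.0560 + -0.018630·20.9431 = 0.1324  (Chevron)
  w_1 = 0.171010·4.9708 + -0.018630·24.1235 = 0.4006  (Xerox)
  w_2 = 0.171010·2.5552 + -0.018630·15.3891 = 0.1503  (Merck)
  w_3 = 0.171010·1.1888 + -0.018630·11.7579 = -0.0157  (Visa)
  w_4 = 0.171010·4.7239 + -0.018630·25.5180 = 0.3324  (Pfizer)
Σw_i=1.0000  μᵀw=0.1820
σ²=wᵀΣw=λ₁·μ_p+λ₂ = 0.171010·0.182 + -0.018630 = 0.012494 ≈ 0.0125


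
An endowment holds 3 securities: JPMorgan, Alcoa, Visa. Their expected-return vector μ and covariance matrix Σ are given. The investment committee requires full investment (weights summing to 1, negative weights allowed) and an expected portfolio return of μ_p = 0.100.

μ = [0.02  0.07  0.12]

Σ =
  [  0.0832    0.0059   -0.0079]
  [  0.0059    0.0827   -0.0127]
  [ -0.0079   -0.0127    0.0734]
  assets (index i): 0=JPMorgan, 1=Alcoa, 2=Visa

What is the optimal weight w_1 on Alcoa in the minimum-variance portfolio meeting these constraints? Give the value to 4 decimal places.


x=Σ⁻¹μ = [0.3387  1.1084  1.8631]
y=Σ⁻¹𝟙 = [12.6875  13.8568  17.3871]
a=μᵀx=0.307933  b=𝟙ᵀx=3.310181  c=𝟙ᵀy=43.931464  D=ac−b²=2.570672
λ₁=(c·0.100−b)/D = (43.931464·0.100−3.310181)/2.570672 = 0.421277
λ₂=(a−b·0.100)/D = (0.307933−3.310181·0.100)/2.570672 = -0.008980
w* = 0.421277·x + -0.008980·y:
  w_0 = 0.421277·0.3387 + -0.008980·12.6875 = 0.0287  (JPMorgan)
  w_1 = 0.421277·1.1084 + -0.008980·13.8568 = 0.3425  (Alcoa)
  w_2 = 0.421277·1.8631 + -0.008980·17.3871 = 0.6287  (Visa)
Σw_i=1.0000  μᵀw=0.1000
σ²=wᵀΣw=λ₁·μ_p+λ₂ = 0.421277·0.100 + -0.008980 = 0.033148 ≈ 0.0331

0.3425


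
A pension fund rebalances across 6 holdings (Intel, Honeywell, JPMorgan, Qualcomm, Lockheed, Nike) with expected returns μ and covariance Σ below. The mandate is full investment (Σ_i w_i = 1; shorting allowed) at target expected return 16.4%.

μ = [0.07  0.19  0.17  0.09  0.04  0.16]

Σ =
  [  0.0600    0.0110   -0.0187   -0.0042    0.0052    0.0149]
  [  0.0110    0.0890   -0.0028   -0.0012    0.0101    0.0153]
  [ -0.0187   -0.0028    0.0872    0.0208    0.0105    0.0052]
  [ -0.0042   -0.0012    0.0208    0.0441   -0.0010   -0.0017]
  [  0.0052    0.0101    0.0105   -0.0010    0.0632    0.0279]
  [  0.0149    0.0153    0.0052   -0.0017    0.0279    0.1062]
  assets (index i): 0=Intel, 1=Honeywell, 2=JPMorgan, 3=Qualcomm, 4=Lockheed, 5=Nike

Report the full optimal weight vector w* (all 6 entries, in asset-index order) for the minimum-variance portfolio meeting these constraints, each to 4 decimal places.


0.1641  0.3138  0.3181  0.1577  -0.1434  0.1897

x=Σ⁻¹μ = [1.2932  1.9280  1.9791  1.3131  -0.5865  1.1256]
y=Σ⁻¹𝟙 = [17.8972  7.8942  9.1934  20.6100  10.6266  2.8559]
a=μᵀx=1.068104  b=𝟙ᵀx=7.052480  c=𝟙ᵀy=69.077258  D=ac−b²=24.044253
λ₁=(c·0.164−b)/D = (69.077258·0.164−7.052480)/24.044253 = 0.177847
λ₂=(a−b·0.164)/D = (1.068104−7.052480·0.164)/24.044253 = -0.003681
w* = 0.177847·x + -0.003681·y:
  w_0 = 0.177847·1.2932 + -0.003681·17.8972 = 0.1641  (Intel)
  w_1 = 0.177847·1.9280 + -0.003681·7.8942 = 0.3138  (Honeywell)
  w_2 = 0.177847·1.9791 + -0.003681·9.1934 = 0.3181  (JPMorgan)
  w_3 = 0.177847·1.3131 + -0.003681·20.6100 = 0.1577  (Qualcomm)
  w_4 = 0.177847·-0.5865 + -0.003681·10.6266 = -0.1434  (Lockheed)
  w_5 = 0.177847·1.1256 + -0.003681·2.8559 = 0.1897  (Nike)
Σw_i=1.0000  μᵀw=0.1640
σ²=wᵀΣw=λ₁·μ_p+λ₂ = 0.177847·0.164 + -0.003681 = 0.025486 ≈ 0.0255


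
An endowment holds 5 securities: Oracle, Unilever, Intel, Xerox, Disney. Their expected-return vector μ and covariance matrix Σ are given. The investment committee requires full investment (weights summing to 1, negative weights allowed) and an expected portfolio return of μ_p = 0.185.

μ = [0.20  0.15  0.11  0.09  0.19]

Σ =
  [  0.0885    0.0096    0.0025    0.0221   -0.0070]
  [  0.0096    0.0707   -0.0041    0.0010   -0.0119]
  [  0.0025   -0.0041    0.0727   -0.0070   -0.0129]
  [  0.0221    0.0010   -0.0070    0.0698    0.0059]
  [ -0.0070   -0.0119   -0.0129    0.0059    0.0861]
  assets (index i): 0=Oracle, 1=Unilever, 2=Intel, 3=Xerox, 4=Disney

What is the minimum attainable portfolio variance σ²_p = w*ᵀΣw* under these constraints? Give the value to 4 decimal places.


0.0244

p=Σ⁻¹μ = [2.0237  2.4692  2.1703  0.5775  2.9981]
q=Σ⁻¹𝟙 = [7.1838  16.8431  18.5622  12.2805  16.4659]
a=μᵀp=1.635467  b=𝟙ᵀp=10.238827  c=𝟙ᵀq=71.335487  D=ac−b²=11.833261
λ₁=(c·0.185−b)/D = (71.335487·0.185−10.238827)/11.833261 = 0.249993
λ₂=(a−b·0.185)/D = (1.635467−10.238827·0.185)/11.833261 = -0.021863
w* = 0.249993·p + -0.021863·q:
  w_0 = 0.249993·2.0237 + -0.021863·7.1838 = 0.3488  (Oracle)
  w_1 = 0.249993·2.4692 + -0.021863·16.8431 = 0.2490  (Unilever)
  w_2 = 0.249993·2.1703 + -0.021863·18.5622 = 0.1367  (Intel)
  w_3 = 0.249993·0.5775 + -0.021863·12.2805 = -0.1241  (Xerox)
  w_4 = 0.249993·2.9981 + -0.021863·16.4659 = 0.3895  (Disney)
Σw_i=1.0000  μᵀw=0.1850
σ²=wᵀΣw=λ₁·μ_p+λ₂ = 0.249993·0.185 + -0.021863 = 0.024385 ≈ 0.0244


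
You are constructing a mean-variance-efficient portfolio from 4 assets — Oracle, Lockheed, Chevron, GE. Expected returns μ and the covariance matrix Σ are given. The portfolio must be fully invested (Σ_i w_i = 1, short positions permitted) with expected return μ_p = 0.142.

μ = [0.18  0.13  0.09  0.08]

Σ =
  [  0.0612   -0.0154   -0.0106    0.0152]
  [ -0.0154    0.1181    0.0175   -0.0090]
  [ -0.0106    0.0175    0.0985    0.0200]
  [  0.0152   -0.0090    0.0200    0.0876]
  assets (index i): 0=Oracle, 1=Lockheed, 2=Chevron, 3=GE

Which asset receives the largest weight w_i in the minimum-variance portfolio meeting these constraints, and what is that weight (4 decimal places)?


Oracle (0.4869)

x=Σ⁻¹μ = [3.4070  1.4186  0.9787  0.2444]
y=Σ⁻¹𝟙 = [18.6443  10.1277  8.8996  7.1891]
a=μᵀx=0.905307  b=𝟙ᵀx=6.048658  c=𝟙ᵀy=44.860650  D=ac−b²=4.026408
λ₁=(c·0.142−b)/D = (44.860650·0.142−6.048658)/4.026408 = 0.079861
λ₂=(a−b·0.142)/D = (0.905307−6.048658·0.142)/4.026408 = 0.011523
w* = 0.079861·x + 0.011523·y:
  w_0 = 0.079861·3.4070 + 0.011523·18.6443 = 0.4869  (Oracle)
  w_1 = 0.079861·1.4186 + 0.011523·10.1277 = 0.2300  (Lockheed)
  w_2 = 0.079861·0.9787 + 0.011523·8.8996 = 0.1807  (Chevron)
  w_3 = 0.079861·0.2444 + 0.011523·7.1891 = 0.1024  (GE)
Σw_i=1.0000  μᵀw=0.1420
σ²=wᵀΣw=λ₁·μ_p+λ₂ = 0.079861·0.142 + 0.011523 = 0.022864 ≈ 0.0229


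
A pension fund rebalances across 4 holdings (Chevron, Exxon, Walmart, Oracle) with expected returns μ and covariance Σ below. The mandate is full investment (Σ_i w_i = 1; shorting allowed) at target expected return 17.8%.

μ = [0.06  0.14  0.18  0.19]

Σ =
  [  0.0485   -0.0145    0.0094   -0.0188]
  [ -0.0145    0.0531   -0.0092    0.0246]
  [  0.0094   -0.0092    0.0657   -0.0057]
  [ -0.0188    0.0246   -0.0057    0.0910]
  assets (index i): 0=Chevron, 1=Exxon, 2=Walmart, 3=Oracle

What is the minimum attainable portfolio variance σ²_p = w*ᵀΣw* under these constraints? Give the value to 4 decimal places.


g=Σ⁻¹μ = [2.2786  2.8625  2.9856  1.9718]
h=Σ⁻¹𝟙 = [29.3107  24.1925  15.4099  11.4697]
a=μᵀg=1.449534  b=𝟙ᵀg=10.098606  c=𝟙ᵀh=80.382736  D=ac−b²=14.535638
λ₁=(c·0.178−b)/D = (80.382736·0.178−10.098606)/14.535638 = 0.289600
λ₂=(a−b·0.178)/D = (1.449534−10.098606·0.178)/14.535638 = -0.023942
w* = 0.289600·g + -0.023942·h:
  w_0 = 0.289600·2.2786 + -0.023942·29.3107 = -0.0419  (Chevron)
  w_1 = 0.289600·2.8625 + -0.023942·24.1925 = 0.2498  (Exxon)
  w_2 = 0.289600·2.9856 + -0.023942·15.4099 = 0.4957  (Walmart)
  w_3 = 0.289600·1.9718 + -0.023942·11.4697 = 0.2964  (Oracle)
Σw_i=1.0000  μᵀw=0.1780
σ²=wᵀΣw=λ₁·μ_p+λ₂ = 0.289600·0.178 + -0.023942 = 0.027606 ≈ 0.0276

0.0276


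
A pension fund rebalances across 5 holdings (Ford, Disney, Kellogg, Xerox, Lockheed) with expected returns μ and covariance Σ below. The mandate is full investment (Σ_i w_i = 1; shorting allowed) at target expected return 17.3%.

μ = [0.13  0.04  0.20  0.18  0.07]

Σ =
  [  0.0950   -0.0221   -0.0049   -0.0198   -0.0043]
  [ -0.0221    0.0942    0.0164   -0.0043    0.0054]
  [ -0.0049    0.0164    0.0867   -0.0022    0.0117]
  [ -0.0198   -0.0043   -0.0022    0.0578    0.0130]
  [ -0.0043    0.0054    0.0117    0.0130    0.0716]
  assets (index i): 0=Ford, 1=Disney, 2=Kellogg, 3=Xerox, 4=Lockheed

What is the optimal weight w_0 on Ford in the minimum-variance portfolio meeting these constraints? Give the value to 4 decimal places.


x=Σ⁻¹μ = [2.5397  0.7939  2.4161  4.1529  -0.0785]
y=Σ⁻¹𝟙 = [19.5967  14.1718  9.4455  23.5721  8.2512]
a=μᵀx=1.587171  b=𝟙ᵀx=9.824113  c=𝟙ᵀy=75.037374  D=ac−b²=22.583924
λ₁=(c·0.173−b)/D = (75.037374·0.173−9.824113)/22.583924 = 0.139805
λ₂=(a−b·0.173)/D = (1.587171−9.824113·0.173)/22.583924 = -0.004977
w* = 0.139805·x + -0.004977·y:
  w_0 = 0.139805·2.5397 + -0.004977·19.5967 = 0.2575  (Ford)
  w_1 = 0.139805·0.7939 + -0.004977·14.1718 = 0.0405  (Disney)
  w_2 = 0.139805·2.4161 + -0.004977·9.4455 = 0.2908  (Kellogg)
  w_3 = 0.139805·4.1529 + -0.004977·23.5721 = 0.4633  (Xerox)
  w_4 = 0.139805·-0.0785 + -0.004977·8.2512 = -0.0520  (Lockheed)
Σw_i=1.0000  μᵀw=0.1730
σ²=wᵀΣw=λ₁·μ_p+λ₂ = 0.139805·0.173 + -0.004977 = 0.019209 ≈ 0.0192

0.2575
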